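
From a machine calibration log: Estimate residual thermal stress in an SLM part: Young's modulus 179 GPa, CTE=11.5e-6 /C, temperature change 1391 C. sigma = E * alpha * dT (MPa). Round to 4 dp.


sigma = 179*1000 * 11.5e-6 * 1391 = 2863.3735 MPa


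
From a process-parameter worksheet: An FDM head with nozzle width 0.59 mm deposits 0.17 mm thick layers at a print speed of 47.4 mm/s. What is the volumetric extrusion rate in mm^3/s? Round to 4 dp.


Rate = 0.59 * 0.17 * 47.4 = 4.7542 mm^3/s


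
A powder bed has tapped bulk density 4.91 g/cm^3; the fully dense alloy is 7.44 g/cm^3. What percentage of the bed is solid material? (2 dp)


Packing = (4.91/7.44)*100 = 65.99 %


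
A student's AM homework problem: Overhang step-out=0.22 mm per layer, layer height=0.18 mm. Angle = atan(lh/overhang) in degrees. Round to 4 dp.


angle = atan(0.18/0.22) = 39.2894 degrees


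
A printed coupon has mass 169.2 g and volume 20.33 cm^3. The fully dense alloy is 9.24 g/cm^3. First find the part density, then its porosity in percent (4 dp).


rho_part = 169.2 / 20.33 = 8.32267585 g/cm^3
Porosity = (1 - 8.32267585/9.24)*100 = 9.9278 %


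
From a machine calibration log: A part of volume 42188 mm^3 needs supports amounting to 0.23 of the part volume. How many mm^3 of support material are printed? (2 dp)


V_support = 42188 * 0.23 = 9703.24 mm^3


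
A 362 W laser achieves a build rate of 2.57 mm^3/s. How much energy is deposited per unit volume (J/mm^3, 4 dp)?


SE = 362 / 2.57 = 140.856 J/mm^3


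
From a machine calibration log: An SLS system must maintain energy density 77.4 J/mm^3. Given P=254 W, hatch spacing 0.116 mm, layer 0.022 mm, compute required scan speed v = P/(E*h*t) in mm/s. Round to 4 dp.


v = 254 / (77.4*0.116*0.022) = 1285.9145 mm/s


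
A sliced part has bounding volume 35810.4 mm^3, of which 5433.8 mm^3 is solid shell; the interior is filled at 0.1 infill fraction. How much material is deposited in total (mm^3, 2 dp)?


V_infill = (35810.4 - 5433.8) * 0.1 = 3037.66
V_total = 5433.8 + 3037.66 = 8471.46 mm^3


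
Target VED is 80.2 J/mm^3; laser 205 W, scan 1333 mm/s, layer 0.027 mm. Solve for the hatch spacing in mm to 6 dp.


h = 205 / (80.2*1333*0.027) = 0.071021 mm


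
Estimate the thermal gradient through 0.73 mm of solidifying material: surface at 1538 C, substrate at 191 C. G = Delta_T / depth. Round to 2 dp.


G = (1538-191)/0.73 = 1845.21 C/mm


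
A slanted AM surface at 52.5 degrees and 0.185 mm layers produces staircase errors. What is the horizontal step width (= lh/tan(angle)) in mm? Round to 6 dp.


step = 0.185 / tan(52.5) = 0.141955 mm


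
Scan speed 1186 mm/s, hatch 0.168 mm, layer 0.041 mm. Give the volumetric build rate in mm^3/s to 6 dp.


Rate = 1186 * 0.168 * 0.041 = 8.169168 mm^3/s


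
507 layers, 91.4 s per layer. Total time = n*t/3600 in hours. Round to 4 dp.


t = 507 * 91.4 / 3600 = 12.8722 hrs


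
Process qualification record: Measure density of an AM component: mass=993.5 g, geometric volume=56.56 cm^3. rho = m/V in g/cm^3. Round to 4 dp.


rho = 993.5 / 56.56 = 17.5654 g/cm^3


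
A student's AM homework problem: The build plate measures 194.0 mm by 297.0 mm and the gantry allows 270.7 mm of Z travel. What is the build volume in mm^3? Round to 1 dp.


V = 194.0 * 297.0 * 270.7 = 15597192.6 mm^3


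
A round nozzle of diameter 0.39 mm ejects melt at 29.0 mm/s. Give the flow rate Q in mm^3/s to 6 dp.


A = pi*(0.39/2)^2 = 0.11945906 mm^2
Q = 0.11945906 * 29.0 = 3.464313 mm^3/s


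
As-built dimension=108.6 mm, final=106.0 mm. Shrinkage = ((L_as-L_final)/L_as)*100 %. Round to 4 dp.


Shrinkage = ((108.6-106.0)/108.6)*100 = 2.3941 %


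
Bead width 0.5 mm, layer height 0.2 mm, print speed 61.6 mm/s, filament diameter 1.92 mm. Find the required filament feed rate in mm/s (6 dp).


Q = 0.5 * 0.2 * 61.6 = 6.16 mm^3/s
A_fil = pi*(1.92/2)^2 = 2.89529179 mm^2
v_feed = 6.16 / 2.89529179 = 2.127592 mm/s


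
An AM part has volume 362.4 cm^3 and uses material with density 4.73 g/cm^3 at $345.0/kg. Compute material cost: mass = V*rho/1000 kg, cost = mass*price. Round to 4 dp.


Mass = 362.4*4.73/1000 = 1.714152 kg
Cost = 1.714152 * 345.0 = 591.3824 $


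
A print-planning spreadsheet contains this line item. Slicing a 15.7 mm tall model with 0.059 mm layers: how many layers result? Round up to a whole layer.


Layers = ceil(15.7/0.059) = 267


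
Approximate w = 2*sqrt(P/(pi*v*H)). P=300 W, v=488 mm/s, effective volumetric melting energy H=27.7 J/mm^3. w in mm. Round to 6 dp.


w = 2*sqrt(300/(pi*488*27.7)) = 0.168099 mm


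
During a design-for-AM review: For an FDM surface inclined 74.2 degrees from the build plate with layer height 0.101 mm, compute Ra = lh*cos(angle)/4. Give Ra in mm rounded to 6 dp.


Ra = 0.101 * cos(74.2) / 4 = 0.006875 mm


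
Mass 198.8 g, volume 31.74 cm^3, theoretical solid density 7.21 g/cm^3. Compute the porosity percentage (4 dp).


rho_part = 198.8 / 31.74 = 6.26339004 g/cm^3
Porosity = (1 - 6.26339004/7.21)*100 = 13.1291 %


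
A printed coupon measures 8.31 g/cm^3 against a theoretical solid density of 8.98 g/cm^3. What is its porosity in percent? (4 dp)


Porosity = (1-8.31/8.98)*100 = 7.461 %


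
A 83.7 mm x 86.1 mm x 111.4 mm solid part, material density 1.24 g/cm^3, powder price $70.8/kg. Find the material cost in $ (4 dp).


V = 83.7 * 86.1 * 111.4 = 802811.898 mm^3 = 802.811898 cm^3
Mass = 802.811898 * 1.24 / 1000 = 0.99548675 kg
Cost = 0.99548675 * 70.8 = 70.4805 $


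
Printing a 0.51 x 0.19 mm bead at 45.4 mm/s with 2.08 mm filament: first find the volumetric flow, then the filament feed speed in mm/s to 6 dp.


Q = 0.51 * 0.19 * 45.4 = 4.39926 mm^3/s
A_fil = pi*(2.08/2)^2 = 3.39794661 mm^2
v_feed = 4.39926 / 3.39794661 = 1.294682 mm/s


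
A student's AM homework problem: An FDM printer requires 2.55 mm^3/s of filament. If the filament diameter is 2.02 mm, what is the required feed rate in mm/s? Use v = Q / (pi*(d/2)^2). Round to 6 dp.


A = pi*(2.02/2)^2 = 3.204739
v = 2.55 / 3.204739 = 0.795697 mm/s


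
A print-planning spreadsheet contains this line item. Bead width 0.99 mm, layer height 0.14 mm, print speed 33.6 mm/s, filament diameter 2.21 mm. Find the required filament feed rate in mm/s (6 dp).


Q = 0.99 * 0.14 * 33.6 = 4.65696 mm^3/s
A_fil = pi*(2.21/2)^2 = 3.83596317 mm^2
v_feed = 4.65696 / 3.83596317 = 1.214026 mm/s


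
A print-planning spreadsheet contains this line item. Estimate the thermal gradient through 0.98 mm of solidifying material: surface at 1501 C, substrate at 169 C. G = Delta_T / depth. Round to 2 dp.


G = (1501-169)/0.98 = 1359.18 C/mm


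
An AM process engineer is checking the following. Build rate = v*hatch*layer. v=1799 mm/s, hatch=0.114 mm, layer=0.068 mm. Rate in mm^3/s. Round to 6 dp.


Rate = 1799 * 0.114 * 0.068 = 13.945848 mm^3/s


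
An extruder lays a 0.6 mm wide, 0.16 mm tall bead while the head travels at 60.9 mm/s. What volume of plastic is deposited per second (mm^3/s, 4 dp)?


Rate = 0.6 * 0.16 * 60.9 = 5.8464 mm^3/s


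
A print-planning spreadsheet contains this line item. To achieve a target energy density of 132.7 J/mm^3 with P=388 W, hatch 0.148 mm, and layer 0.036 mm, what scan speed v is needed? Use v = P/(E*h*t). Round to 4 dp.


v = 388 / (132.7*0.148*0.036) = 548.7779 mm/s


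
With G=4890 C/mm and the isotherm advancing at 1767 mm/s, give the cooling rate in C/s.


CR = 4890 * 1767 = 8640630 C/s


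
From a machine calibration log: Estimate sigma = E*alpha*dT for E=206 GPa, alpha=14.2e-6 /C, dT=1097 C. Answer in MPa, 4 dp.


sigma = 206*1000 * 14.2e-6 * 1097 = 3208.9444 MPa


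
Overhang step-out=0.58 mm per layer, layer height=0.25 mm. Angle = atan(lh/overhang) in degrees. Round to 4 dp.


angle = atan(0.25/0.58) = 23.3177 degrees


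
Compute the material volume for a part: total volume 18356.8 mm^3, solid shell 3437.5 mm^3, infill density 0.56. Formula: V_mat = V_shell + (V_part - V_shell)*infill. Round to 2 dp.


V_infill = (18356.8 - 3437.5) * 0.56 = 8354.81
V_total = 3437.5 + 8354.81 = 11792.31 mm^3


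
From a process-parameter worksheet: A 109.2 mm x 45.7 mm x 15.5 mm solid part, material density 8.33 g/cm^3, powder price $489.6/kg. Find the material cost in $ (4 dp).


V = 109.2 * 45.7 * 15.5 = 77351.82 mm^3 = 77.35182 cm^3
Mass = 77.35182 * 8.33 / 1000 = 0.64434066 kg
Cost = 0.64434066 * 489.6 = 315.4692 $


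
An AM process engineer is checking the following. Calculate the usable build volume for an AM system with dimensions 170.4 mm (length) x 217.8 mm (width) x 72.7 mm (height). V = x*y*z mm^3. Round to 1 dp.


V = 170.4 * 217.8 * 72.7 = 2698123.8 mm^3


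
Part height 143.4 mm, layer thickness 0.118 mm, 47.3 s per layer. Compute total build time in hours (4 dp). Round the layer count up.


Layers = ceil(143.4/0.118) = 1216
t = 1216 * 47.3 / 3600 = 15.9769 hrs


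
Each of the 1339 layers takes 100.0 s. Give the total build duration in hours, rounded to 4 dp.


t = 1339 * 100.0 / 3600 = 37.1944 hrs


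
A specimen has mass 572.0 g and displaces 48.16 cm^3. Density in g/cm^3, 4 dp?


rho = 572.0 / 48.16 = 11.8771 g/cm^3


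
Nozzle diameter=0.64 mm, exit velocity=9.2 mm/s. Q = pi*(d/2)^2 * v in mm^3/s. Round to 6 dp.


A = pi*(0.64/2)^2 = 0.32169909 mm^2
Q = 0.32169909 * 9.2 = 2.959632 mm^3/s


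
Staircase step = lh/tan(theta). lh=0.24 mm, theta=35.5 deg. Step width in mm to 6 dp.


step = 0.24 / tan(35.5) = 0.336468 mm


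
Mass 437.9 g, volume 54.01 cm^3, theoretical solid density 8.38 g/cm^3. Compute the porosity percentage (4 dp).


rho_part = 437.9 / 54.01 = 8.10775782 g/cm^3
Porosity = (1 - 8.10775782/8.38)*100 = 3.2487 %


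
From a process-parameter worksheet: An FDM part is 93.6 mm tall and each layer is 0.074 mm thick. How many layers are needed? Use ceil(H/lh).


Layers = ceil(93.6/0.074) = 1265


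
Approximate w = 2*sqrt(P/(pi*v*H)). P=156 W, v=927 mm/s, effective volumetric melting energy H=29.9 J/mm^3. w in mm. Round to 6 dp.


w = 2*sqrt(156/(pi*927*29.9)) = 0.084653 mm


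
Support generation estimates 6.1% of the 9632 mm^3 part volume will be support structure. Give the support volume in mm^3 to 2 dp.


V_support = 9632 * 0.061 = 587.55 mm^3


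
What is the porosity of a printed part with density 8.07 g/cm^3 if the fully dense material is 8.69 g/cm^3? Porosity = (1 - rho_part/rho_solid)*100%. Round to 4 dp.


Porosity = (1-8.07/8.69)*100 = 7.1346 %


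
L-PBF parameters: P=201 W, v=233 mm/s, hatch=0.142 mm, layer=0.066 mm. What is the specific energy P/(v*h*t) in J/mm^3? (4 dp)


Build rate = 233 * 0.142 * 0.066 = 2.183676 mm^3/s
SE = 201 / 2.183676 = 92.0466 J/mm^3


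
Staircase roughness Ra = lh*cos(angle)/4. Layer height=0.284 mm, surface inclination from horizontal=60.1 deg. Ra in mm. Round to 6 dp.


Ra = 0.284 * cos(60.1) / 4 = 0.035393 mm


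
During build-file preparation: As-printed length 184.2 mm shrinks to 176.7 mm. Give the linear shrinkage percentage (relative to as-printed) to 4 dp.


Shrinkage = ((184.2-176.7)/184.2)*100 = 4.0717 %


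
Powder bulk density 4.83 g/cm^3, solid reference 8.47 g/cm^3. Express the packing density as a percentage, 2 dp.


Packing = (4.83/8.47)*100 = 57.02 %


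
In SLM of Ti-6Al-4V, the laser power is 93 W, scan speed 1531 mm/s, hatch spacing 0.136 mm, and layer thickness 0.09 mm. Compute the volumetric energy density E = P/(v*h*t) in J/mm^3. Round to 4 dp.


E = 93 / (1531*0.136*0.09) = 4.9628 J/mm^3


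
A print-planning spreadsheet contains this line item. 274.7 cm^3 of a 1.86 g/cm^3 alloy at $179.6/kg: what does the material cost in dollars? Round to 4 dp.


Mass = 274.7*1.86/1000 = 0.510942 kg
Cost = 0.510942 * 179.6 = 91.7652 $


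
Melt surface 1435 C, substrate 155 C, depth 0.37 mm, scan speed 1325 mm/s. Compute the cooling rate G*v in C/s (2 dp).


G = (1435-155)/0.37 = 3459.45945946 C/mm
CR = 3459.45945946 * 1325 = 4583783.78 C/s


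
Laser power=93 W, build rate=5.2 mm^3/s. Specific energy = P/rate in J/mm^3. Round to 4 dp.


SE = 93 / 5.2 = 17.8846 J/mm^3


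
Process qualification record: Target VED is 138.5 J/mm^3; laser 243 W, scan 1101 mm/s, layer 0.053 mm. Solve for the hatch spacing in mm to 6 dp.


h = 243 / (138.5*1101*0.053) = 0.030067 mm


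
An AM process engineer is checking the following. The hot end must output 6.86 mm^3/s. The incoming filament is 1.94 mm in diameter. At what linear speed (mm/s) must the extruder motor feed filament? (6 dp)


A = pi*(1.94/2)^2 = 2.955925
v = 6.86 / 2.955925 = 2.320763 mm/s


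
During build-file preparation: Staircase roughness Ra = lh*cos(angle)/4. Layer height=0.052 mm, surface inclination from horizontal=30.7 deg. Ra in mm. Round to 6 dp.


Ra = 0.052 * cos(30.7) / 4 = 0.011178 mm


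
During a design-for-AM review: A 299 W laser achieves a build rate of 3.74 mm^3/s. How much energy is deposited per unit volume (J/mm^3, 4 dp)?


SE = 299 / 3.74 = 79.9465 J/mm^3


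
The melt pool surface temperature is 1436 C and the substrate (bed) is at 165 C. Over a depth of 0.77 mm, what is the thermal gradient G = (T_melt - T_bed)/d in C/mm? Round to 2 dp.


G = (1436-165)/0.77 = 1650.65 C/mm


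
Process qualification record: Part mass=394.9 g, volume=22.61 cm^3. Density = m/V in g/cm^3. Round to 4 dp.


rho = 394.9 / 22.61 = 17.4657 g/cm^3


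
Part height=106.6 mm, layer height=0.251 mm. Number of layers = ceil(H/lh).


Layers = ceil(106.6/0.251) = 425


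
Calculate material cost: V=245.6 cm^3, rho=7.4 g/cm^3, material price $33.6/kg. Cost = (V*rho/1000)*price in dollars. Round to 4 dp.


Mass = 245.6*7.4/1000 = 1.81744 kg
Cost = 1.81744 * 33.6 = 61.066 $


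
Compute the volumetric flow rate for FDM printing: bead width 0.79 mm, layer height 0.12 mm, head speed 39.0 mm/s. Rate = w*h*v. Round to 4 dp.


Rate = 0.79 * 0.12 * 39.0 = 3.6972 mm^3/s


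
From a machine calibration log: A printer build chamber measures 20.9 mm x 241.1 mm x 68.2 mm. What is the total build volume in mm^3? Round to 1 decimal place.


V = 20.9 * 241.1 * 68.2 = 343659.1 mm^3


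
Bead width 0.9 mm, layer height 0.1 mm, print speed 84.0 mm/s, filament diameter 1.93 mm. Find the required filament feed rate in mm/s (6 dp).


Q = 0.9 * 0.1 * 84.0 = 7.56 mm^3/s
A_fil = pi*(1.93/2)^2 = 2.92552962 mm^2
v_feed = 7.56 / 2.92552962 = 2.584147 mm/s


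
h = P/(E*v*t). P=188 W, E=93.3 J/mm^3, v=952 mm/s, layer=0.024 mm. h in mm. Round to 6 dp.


h = 188 / (93.3*952*0.024) = 0.088192 mm


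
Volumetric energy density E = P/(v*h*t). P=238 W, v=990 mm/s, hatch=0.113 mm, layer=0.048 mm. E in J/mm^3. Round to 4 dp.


E = 238 / (990*0.113*0.048) = 44.3223 J/mm^3


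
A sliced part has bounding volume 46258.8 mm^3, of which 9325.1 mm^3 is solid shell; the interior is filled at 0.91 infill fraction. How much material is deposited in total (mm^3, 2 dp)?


V_infill = (46258.8 - 9325.1) * 0.91 = 33609.67
V_total = 9325.1 + 33609.67 = 42934.77 mm^3


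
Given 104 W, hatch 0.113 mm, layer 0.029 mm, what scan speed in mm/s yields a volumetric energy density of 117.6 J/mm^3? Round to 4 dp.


v = 104 / (117.6*0.113*0.029) = 269.8669 mm/s


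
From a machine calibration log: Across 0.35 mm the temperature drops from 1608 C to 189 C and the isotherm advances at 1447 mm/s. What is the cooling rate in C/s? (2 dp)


G = (1608-189)/0.35 = 4054.28571429 C/mm
CR = 4054.28571429 * 1447 = 5866551.43 C/s


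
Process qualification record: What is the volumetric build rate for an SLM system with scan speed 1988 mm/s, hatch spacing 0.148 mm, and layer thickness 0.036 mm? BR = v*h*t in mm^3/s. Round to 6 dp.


Rate = 1988 * 0.148 * 0.036 = 10.592064 mm^3/s


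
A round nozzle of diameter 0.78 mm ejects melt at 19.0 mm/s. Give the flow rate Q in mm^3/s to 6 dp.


A = pi*(0.78/2)^2 = 0.47783624 mm^2
Q = 0.47783624 * 19.0 = 9.078889 mm^3/s


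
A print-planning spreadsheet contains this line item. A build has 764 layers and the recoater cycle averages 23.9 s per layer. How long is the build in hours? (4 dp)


t = 764 * 23.9 / 3600 = 5.0721 hrs


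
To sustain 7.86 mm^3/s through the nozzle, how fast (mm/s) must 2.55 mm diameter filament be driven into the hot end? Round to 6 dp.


A = pi*(2.55/2)^2 = 5.107052
v = 7.86 / 5.107052 = 1.539048 mm/s


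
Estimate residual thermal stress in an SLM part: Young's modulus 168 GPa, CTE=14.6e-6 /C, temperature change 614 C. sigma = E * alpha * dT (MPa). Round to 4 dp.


sigma = 168*1000 * 14.6e-6 * 614 = 1506.0192 MPa


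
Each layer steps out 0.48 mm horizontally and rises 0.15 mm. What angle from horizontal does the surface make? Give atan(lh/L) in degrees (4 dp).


angle = atan(0.15/0.48) = 17.354 degrees


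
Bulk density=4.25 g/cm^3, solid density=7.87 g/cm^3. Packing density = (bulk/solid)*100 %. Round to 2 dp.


Packing = (4.25/7.87)*100 = 54.0 %


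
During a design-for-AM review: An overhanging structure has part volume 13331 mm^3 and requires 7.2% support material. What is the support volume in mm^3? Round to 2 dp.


V_support = 13331 * 0.072 = 959.83 mm^3


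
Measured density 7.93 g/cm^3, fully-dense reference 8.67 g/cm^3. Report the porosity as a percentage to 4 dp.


Porosity = (1-7.93/8.67)*100 = 8.5352 %


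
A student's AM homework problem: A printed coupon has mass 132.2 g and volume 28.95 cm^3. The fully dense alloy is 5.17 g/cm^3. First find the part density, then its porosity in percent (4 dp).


rho_part = 132.2 / 28.95 = 4.56649396 g/cm^3
Porosity = (1 - 4.56649396/5.17)*100 = 11.6732 %


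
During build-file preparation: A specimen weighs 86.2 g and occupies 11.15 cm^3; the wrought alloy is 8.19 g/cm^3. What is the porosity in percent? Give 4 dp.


rho_part = 86.2 / 11.15 = 7.7309417 g/cm^3
Porosity = (1 - 7.7309417/8.19)*100 = 5.6051 %


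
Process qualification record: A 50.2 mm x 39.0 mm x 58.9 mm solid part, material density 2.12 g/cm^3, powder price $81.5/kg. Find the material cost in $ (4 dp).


V = 50.2 * 39.0 * 58.9 = 115314.42 mm^3 = 115.31442 cm^3
Mass = 115.31442 * 2.12 / 1000 = 0.24446657 kg
Cost = 0.24446657 * 81.5 = 19.924 $


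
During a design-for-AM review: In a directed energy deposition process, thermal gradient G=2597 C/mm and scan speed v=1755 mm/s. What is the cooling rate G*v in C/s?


CR = 2597 * 1755 = 4557735 C/s


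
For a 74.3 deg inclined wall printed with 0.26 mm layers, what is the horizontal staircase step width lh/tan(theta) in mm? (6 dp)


step = 0.26 / tan(74.3) = 0.073083 mm


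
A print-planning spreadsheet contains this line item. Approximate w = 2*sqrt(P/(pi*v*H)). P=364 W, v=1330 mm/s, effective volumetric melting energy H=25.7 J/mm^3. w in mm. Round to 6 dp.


w = 2*sqrt(364/(pi*1330*25.7)) = 0.116443 mm


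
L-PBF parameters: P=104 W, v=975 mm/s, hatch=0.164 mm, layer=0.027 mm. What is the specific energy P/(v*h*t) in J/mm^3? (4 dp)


Build rate = 975 * 0.164 * 0.027 = 4.3173 mm^3/s
SE = 104 / 4.3173 = 24.0891 J/mm^3


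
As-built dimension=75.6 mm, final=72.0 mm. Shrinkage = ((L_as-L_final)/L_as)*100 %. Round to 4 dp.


Shrinkage = ((75.6-72.0)/75.6)*100 = 4.7619 %


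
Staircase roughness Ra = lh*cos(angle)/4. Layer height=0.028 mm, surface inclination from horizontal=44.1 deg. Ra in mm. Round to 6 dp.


Ra = 0.028 * cos(44.1) / 4 = 0.005027 mm


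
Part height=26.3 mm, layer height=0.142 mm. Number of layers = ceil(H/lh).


Layers = ceil(26.3/0.142) = 186


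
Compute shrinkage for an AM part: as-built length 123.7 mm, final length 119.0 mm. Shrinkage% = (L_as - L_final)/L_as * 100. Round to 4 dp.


Shrinkage = ((123.7-119.0)/123.7)*100 = 3.7995 %


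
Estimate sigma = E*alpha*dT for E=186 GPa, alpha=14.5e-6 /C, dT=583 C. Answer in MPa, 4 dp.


sigma = 186*1000 * 14.5e-6 * 583 = 1572.351 MPa


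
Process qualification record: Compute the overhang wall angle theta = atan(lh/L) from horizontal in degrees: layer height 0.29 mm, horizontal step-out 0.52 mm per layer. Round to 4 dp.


angle = atan(0.29/0.52) = 29.1481 degrees


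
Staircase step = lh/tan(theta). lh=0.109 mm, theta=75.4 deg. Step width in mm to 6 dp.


step = 0.109 / tan(75.4) = 0.028392 mm


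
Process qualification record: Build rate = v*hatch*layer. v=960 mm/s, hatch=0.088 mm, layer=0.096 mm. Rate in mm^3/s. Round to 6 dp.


Rate = 960 * 0.088 * 0.096 = 8.11008 mm^3/s


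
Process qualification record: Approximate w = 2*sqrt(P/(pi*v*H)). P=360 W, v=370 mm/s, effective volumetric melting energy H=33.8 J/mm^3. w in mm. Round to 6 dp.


w = 2*sqrt(360/(pi*370*33.8)) = 0.191446 mm


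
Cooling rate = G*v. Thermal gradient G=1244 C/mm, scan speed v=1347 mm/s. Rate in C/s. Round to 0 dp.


CR = 1244 * 1347 = 1675668 C/s


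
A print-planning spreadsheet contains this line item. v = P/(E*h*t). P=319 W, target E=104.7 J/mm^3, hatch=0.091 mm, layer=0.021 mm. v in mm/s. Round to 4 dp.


v = 319 / (104.7*0.091*0.021) = 1594.3487 mm/s


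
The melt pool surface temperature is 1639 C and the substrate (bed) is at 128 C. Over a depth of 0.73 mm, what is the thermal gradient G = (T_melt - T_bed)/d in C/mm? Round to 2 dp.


G = (1639-128)/0.73 = 2069.86 C/mm


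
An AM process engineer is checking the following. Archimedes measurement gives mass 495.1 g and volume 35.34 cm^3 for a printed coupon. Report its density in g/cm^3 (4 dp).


rho = 495.1 / 35.34 = 14.0096 g/cm^3


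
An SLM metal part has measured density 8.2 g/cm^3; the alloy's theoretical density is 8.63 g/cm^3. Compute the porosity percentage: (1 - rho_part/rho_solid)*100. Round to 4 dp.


Porosity = (1-8.2/8.63)*100 = 4.9826 %


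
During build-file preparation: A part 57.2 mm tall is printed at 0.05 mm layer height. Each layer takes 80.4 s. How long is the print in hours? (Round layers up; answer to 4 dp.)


Layers = ceil(57.2/0.05) = 1144
t = 1144 * 80.4 / 3600 = 25.5493 hrs


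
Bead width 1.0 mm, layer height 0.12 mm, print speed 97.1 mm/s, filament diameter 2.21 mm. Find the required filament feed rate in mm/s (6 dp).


Q = 1.0 * 0.12 * 97.1 = 11.652 mm^3/s
A_fil = pi*(2.21/2)^2 = 3.83596317 mm^2
v_feed = 11.652 / 3.83596317 = 3.037568 mm/s


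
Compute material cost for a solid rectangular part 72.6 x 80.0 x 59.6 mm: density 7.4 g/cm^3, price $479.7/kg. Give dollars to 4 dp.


V = 72.6 * 80.0 * 59.6 = 346156.8 mm^3 = 346.1568 cm^3
Mass = 346.1568 * 7.4 / 1000 = 2.56156032 kg
Cost = 2.56156032 * 479.7 = 1228.7805 $


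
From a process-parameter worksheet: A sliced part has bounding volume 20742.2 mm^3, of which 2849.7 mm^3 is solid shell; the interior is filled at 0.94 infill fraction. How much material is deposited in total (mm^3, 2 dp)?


V_infill = (20742.2 - 2849.7) * 0.94 = 16818.95
V_total = 2849.7 + 16818.95 = 19668.65 mm^3


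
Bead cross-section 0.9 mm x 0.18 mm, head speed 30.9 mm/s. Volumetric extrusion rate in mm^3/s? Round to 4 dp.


Rate = 0.9 * 0.18 * 30.9 = 5.0058 mm^3/s


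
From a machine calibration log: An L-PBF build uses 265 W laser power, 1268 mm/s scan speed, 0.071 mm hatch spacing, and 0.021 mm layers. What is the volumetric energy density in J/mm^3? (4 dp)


E = 265 / (1268*0.071*0.021) = 140.168 J/mm^3


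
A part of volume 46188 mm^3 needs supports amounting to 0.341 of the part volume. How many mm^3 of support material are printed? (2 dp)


V_support = 46188 * 0.341 = 15750.11 mm^3


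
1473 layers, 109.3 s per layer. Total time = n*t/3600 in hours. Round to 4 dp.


t = 1473 * 109.3 / 3600 = 44.7219 hrs


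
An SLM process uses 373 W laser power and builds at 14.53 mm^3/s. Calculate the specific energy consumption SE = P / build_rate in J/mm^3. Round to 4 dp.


SE = 373 / 14.53 = 25.671 J/mm^3


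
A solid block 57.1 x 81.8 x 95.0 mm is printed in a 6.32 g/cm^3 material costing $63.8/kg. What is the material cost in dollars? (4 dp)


V = 57.1 * 81.8 * 95.0 = 443724.1 mm^3 = 443.7241 cm^3
Mass = 443.7241 * 6.32 / 1000 = 2.80433631 kg
Cost = 2.80433631 * 63.8 = 178.9167 $


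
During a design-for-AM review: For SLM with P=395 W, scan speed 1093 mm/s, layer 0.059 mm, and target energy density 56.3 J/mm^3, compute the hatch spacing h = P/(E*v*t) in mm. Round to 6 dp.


h = 395 / (56.3*1093*0.059) = 0.108797 mm


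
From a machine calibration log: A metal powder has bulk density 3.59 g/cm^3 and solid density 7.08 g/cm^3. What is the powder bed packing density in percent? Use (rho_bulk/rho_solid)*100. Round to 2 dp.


Packing = (3.59/7.08)*100 = 50.71 %


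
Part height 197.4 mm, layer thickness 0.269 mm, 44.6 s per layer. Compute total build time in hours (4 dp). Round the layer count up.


Layers = ceil(197.4/0.269) = 734
t = 734 * 44.6 / 3600 = 9.0934 hrs


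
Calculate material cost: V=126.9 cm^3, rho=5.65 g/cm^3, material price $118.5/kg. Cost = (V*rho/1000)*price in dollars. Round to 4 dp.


Mass = 126.9*5.65/1000 = 0.716985 kg
Cost = 0.716985 * 118.5 = 84.9627 $


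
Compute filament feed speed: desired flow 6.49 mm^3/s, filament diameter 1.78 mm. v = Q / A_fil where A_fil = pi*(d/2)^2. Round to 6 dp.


A = pi*(1.78/2)^2 = 2.488456
v = 6.49 / 2.488456 = 2.608043 mm/s


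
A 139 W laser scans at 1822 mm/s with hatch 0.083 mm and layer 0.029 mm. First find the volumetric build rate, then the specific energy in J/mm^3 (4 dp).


Build rate = 1822 * 0.083 * 0.029 = 4.385554 mm^3/s
SE = 139 / 4.385554 = 31.695 J/mm^3


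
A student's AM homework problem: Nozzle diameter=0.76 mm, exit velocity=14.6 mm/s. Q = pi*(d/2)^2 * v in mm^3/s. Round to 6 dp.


A = pi*(0.76/2)^2 = 0.45364598 mm^2
Q = 0.45364598 * 14.6 = 6.623231 mm^3/s


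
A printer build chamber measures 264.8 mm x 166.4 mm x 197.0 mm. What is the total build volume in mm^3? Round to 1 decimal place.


V = 264.8 * 166.4 * 197.0 = 8680355.8 mm^3


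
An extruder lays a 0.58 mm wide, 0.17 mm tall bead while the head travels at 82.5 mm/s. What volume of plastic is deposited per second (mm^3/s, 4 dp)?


Rate = 0.58 * 0.17 * 82.5 = 8.1345 mm^3/s


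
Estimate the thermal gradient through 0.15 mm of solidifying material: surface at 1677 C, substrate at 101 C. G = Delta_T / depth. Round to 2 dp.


G = (1677-101)/0.15 = 10506.67 C/mm


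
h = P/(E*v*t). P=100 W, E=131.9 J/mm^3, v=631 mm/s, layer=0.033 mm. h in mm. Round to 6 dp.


h = 100 / (131.9*631*0.033) = 0.036409 mm


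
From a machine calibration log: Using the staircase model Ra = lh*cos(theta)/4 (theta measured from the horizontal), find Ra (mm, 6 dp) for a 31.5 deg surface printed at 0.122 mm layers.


Ra = 0.122 * cos(31.5) / 4 = 0.026006 mm


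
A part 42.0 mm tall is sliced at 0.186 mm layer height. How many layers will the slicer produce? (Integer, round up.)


Layers = ceil(42.0/0.186) = 226


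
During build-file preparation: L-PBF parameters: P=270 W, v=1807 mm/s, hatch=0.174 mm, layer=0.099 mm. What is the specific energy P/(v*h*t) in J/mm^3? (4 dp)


Build rate = 1807 * 0.174 * 0.099 = 31.127382 mm^3/s
SE = 270 / 31.127382 = 8.674 J/mm^3


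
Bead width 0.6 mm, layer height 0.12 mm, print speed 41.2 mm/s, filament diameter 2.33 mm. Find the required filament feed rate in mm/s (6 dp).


Q = 0.6 * 0.12 * 41.2 = 2.9664 mm^3/s
A_fil = pi*(2.33/2)^2 = 4.26384809 mm^2
v_feed = 2.9664 / 4.26384809 = 0.69571 mm/s


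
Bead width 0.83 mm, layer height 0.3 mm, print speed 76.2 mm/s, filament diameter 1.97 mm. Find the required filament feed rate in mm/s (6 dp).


Q = 0.83 * 0.3 * 76.2 = 18.9738 mm^3/s
A_fil = pi*(1.97/2)^2 = 3.04805173 mm^2
v_feed = 18.9738 / 3.04805173 = 6.224894 mm/s


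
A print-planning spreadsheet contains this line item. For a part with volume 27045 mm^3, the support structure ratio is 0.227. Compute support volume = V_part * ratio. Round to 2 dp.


V_support = 27045 * 0.227 = 6139.22 mm^3


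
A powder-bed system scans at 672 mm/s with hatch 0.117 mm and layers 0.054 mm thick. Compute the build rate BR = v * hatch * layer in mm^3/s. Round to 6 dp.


Rate = 672 * 0.117 * 0.054 = 4.245696 mm^3/s


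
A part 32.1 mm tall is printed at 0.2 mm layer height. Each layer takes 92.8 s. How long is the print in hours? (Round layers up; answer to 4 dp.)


Layers = ceil(32.1/0.2) = 161
t = 161 * 92.8 / 3600 = 4.1502 hrs


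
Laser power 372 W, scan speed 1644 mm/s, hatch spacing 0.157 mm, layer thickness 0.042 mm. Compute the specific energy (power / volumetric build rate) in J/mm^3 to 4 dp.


Build rate = 1644 * 0.157 * 0.042 = 10.840536 mm^3/s
SE = 372 / 10.840536 = 34.3156 J/mm^3


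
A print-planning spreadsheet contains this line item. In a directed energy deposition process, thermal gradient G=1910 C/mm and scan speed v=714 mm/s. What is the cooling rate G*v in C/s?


CR = 1910 * 714 = 1363740 C/s


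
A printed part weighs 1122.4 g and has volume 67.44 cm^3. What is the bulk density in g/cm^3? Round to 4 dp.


rho = 1122.4 / 67.44 = 16.6429 g/cm^3


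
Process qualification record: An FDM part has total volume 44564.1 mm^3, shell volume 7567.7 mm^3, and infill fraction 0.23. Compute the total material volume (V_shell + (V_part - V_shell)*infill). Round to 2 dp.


V_infill = (44564.1 - 7567.7) * 0.23 = 8509.17
V_total = 7567.7 + 8509.17 = 16076.87 mm^3


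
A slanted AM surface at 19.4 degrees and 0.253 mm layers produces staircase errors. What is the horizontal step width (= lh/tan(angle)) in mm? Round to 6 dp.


step = 0.253 / tan(19.4) = 0.718432 mm


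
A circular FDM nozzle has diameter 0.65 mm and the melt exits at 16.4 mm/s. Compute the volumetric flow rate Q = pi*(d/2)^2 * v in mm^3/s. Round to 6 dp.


A = pi*(0.65/2)^2 = 0.33183072 mm^2
Q = 0.33183072 * 16.4 = 5.442024 mm^3/s


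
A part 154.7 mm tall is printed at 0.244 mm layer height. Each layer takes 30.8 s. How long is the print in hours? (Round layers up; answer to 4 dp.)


Layers = ceil(154.7/0.244) = 635
t = 635 * 30.8 / 3600 = 5.4328 hrs


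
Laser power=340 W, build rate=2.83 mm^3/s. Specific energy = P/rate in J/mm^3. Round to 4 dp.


SE = 340 / 2.83 = 120.1413 J/mm^3


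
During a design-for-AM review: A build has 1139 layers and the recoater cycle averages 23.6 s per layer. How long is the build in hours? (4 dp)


t = 1139 * 23.6 / 3600 = 7.4668 hrs


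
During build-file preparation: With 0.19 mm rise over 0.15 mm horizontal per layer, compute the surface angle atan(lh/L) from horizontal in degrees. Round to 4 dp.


angle = atan(0.19/0.15) = 51.7098 degrees


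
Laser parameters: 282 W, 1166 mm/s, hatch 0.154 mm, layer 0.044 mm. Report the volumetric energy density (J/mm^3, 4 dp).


E = 282 / (1166*0.154*0.044) = 35.6925 J/mm^3


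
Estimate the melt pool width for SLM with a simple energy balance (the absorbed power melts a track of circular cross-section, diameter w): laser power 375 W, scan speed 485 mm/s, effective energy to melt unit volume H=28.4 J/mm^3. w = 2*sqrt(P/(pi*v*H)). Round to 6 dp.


w = 2*sqrt(375/(pi*485*28.4)) = 0.186183 mm


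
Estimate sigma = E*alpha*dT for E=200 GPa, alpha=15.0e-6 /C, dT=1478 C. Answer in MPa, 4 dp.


sigma = 200*1000 * 15.0e-6 * 1478 = 4434.0 MPa


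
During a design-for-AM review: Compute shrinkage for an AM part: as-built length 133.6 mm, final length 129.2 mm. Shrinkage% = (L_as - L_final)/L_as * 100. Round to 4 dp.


Shrinkage = ((133.6-129.2)/133.6)*100 = 3.2934 %


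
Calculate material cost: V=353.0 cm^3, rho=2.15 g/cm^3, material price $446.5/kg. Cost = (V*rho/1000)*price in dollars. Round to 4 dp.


Mass = 353.0*2.15/1000 = 0.75895 kg
Cost = 0.75895 * 446.5 = 338.8712 $


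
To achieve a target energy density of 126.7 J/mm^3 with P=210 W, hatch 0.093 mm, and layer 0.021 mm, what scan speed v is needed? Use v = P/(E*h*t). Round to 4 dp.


v = 210 / (126.7*0.093*0.021) = 848.6731 mm/s


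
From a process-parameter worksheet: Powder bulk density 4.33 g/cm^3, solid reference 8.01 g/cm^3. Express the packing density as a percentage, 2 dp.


Packing = (4.33/8.01)*100 = 54.06 %


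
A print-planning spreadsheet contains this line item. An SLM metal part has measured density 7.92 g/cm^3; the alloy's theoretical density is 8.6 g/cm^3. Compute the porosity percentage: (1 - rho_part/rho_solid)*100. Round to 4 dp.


Porosity = (1-7.92/8.6)*100 = 7.907 %


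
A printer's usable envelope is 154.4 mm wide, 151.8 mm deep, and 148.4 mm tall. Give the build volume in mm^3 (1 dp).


V = 154.4 * 151.8 * 148.4 = 3478187.3 mm^3


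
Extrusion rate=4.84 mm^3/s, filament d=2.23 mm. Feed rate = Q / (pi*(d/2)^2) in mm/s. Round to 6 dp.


A = pi*(2.23/2)^2 = 3.905707
v = 4.84 / 3.905707 = 1.239212 mm/s


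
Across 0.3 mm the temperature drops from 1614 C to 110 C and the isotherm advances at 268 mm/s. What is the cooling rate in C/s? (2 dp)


G = (1614-110)/0.3 = 5013.33333333 C/mm
CR = 5013.33333333 * 268 = 1343573.33 C/s


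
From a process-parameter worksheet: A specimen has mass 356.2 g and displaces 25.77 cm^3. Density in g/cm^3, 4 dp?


rho = 356.2 / 25.77 = 13.8223 g/cm^3


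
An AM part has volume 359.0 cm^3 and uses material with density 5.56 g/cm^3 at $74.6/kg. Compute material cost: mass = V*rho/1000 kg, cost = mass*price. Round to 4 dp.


Mass = 359.0*5.56/1000 = 1.99604 kg
Cost = 1.99604 * 74.6 = 148.9046 $


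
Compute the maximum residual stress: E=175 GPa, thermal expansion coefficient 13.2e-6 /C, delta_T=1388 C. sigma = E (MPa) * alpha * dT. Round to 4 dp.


sigma = 175*1000 * 13.2e-6 * 1388 = 3206.28 MPa


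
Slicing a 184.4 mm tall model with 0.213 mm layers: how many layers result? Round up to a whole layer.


Layers = ceil(184.4/0.213) = 866


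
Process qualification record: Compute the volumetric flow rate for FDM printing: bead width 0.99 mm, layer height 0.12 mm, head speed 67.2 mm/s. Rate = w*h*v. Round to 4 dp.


Rate = 0.99 * 0.12 * 67.2 = 7.9834 mm^3/s


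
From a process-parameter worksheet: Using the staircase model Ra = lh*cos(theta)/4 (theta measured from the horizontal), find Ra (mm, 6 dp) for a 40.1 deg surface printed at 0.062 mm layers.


Ra = 0.062 * cos(40.1) / 4 = 0.011856 mm


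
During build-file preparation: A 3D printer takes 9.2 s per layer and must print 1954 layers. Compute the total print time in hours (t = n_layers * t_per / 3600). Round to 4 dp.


t = 1954 * 9.2 / 3600 = 4.9936 hrs


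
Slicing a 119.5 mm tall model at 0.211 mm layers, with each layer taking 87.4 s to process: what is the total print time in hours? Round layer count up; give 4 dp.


Layers = ceil(119.5/0.211) = 567
t = 567 * 87.4 / 3600 = 13.7655 hrs


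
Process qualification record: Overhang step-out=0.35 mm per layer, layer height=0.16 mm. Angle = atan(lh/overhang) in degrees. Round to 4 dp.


angle = atan(0.16/0.35) = 24.5672 degrees


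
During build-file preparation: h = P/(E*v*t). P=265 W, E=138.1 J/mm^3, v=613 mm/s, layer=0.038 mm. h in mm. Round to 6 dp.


h = 265 / (138.1*613*0.038) = 0.082377 mm


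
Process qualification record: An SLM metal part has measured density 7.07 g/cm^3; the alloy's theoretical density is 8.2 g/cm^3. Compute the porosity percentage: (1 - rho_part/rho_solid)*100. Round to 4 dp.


Porosity = (1-7.07/8.2)*100 = 13.7805 %


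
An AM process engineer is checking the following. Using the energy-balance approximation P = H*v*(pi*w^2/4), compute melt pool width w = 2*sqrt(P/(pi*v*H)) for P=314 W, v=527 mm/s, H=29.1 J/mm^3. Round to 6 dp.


w = 2*sqrt(314/(pi*527*29.1)) = 0.161461 mm


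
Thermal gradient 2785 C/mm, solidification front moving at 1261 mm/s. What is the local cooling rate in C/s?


CR = 2785 * 1261 = 3511885 C/s


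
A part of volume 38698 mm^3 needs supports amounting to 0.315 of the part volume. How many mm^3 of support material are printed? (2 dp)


V_support = 38698 * 0.315 = 12189.87 mm^3


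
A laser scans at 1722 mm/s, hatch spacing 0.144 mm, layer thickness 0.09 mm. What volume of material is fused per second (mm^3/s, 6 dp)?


Rate = 1722 * 0.144 * 0.09 = 22.31712 mm^3/s


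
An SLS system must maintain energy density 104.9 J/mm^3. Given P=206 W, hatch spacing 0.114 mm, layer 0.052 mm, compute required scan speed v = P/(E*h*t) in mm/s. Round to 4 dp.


v = 206 / (104.9*0.114*0.052) = 331.2711 mm/s


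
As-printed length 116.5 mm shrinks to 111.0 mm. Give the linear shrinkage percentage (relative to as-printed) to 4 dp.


Shrinkage = ((116.5-111.0)/116.5)*100 = 4.721 %


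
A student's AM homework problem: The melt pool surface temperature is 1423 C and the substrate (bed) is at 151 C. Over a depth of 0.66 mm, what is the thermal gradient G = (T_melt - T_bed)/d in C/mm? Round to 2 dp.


G = (1423-151)/0.66 = 1927.27 C/mm


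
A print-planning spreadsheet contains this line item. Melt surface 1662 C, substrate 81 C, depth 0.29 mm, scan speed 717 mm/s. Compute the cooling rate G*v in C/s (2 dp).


G = (1662-81)/0.29 = 5451.72413793 C/mm
CR = 5451.72413793 * 717 = 3908886.21 C/s


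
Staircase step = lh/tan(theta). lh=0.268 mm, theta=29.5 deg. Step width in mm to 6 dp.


step = 0.268 / tan(29.5) = 0.473688 mm


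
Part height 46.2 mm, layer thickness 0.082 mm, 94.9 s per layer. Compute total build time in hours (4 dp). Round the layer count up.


Layers = ceil(46.2/0.082) = 564
t = 564 * 94.9 / 3600 = 14.8677 hrs


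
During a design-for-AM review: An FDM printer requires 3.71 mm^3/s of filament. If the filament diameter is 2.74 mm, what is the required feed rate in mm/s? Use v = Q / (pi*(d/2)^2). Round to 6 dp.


A = pi*(2.74/2)^2 = 5.896455
v = 3.71 / 5.896455 = 0.629192 mm/s


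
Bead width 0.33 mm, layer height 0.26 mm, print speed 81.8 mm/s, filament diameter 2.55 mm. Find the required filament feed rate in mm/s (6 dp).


Q = 0.33 * 0.26 * 81.8 = 7.01844 mm^3/s
A_fil = pi*(2.55/2)^2 = 5.10705156 mm^2
v_feed = 7.01844 / 5.10705156 = 1.374265 mm/s


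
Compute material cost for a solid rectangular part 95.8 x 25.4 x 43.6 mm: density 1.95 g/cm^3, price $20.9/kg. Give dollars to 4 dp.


V = 95.8 * 25.4 * 43.6 = 106092.752 mm^3 = 106.092752 cm^3
Mass = 106.092752 * 1.95 / 1000 = 0.20688087 kg
Cost = 0.20688087 * 20.9 = 4.3238 $


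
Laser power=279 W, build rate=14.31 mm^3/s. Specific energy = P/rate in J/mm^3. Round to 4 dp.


SE = 279 / 14.31 = 19.4969 J/mm^3


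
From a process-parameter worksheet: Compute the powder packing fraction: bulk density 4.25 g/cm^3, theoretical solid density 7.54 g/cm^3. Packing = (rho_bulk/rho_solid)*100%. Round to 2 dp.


Packing = (4.25/7.54)*100 = 56.37 %


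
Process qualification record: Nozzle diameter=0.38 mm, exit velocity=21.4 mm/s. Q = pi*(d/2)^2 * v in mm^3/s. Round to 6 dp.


A = pi*(0.38/2)^2 = 0.11341149 mm^2
Q = 0.11341149 * 21.4 = 2.427006 mm^3/s


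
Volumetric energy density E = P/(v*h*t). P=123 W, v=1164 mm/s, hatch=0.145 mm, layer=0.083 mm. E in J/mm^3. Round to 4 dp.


E = 123 / (1164*0.145*0.083) = 8.7802 J/mm^3


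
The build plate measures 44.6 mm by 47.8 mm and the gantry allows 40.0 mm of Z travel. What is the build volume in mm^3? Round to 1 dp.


V = 44.6 * 47.8 * 40.0 = 85275.2 mm^3


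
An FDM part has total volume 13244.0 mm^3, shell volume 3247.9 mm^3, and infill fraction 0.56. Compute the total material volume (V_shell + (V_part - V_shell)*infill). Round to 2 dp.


V_infill = (13244.0 - 3247.9) * 0.56 = 5597.82
V_total = 3247.9 + 5597.82 = 8845.72 mm^3
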